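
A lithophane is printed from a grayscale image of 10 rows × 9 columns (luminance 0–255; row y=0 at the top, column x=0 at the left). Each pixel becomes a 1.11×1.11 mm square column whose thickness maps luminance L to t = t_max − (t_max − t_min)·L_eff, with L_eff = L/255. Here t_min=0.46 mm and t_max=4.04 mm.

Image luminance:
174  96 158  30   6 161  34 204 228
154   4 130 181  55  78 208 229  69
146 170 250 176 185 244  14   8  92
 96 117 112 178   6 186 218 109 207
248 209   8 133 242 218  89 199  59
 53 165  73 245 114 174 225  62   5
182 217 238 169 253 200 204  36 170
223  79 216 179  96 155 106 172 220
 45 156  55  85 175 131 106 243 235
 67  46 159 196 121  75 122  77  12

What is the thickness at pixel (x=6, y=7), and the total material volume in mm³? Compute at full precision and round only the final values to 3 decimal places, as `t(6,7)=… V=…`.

span = t_max - t_min = 4.04 - 0.46 = 3.580
L(6,7) = 106, L_eff = 106/255 = 0.415686
t(6,7) = 4.04 - 3.580·0.415686 = 2.552
Σt over all 10·9 pixels = 481291/2550 ≈ 188.7415686
V = pitch²·Σt = 1.11²·481291/2550 = 232.548

t(6,7)=2.552 V=232.548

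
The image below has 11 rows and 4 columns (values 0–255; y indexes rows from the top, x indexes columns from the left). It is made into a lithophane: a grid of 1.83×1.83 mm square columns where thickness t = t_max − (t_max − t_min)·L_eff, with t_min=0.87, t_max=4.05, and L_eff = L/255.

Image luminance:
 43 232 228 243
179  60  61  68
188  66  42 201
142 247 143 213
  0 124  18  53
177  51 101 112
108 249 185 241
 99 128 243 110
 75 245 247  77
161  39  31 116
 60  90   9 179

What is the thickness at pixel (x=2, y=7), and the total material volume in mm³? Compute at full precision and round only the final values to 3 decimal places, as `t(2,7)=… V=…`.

t(2,7)=1.020 V=359.394

span = t_max - t_min = 4.05 - 0.87 = 3.180
L(2,7) = 243, L_eff = 243/255 = 0.952941
t(2,7) = 4.05 - 3.180·0.952941 = 1.020
Σt over all 11·4 pixels = 228049/2125 ≈ 107.3171765
V = pitch²·Σt = 1.83²·228049/2125 = 359.394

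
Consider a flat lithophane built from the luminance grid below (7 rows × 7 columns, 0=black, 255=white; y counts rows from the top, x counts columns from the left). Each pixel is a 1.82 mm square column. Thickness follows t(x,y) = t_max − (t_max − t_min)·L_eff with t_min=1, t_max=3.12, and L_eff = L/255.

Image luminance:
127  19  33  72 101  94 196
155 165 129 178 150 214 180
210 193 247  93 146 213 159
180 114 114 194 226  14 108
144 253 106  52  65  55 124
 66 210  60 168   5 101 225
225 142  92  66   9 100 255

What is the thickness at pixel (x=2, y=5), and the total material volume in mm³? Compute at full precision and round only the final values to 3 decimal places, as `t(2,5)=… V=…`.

span = t_max - t_min = 3.12 - 1 = 2.120
L(2,5) = 60, L_eff = 60/255 = 0.235294
t(2,5) = 3.12 - 2.120·0.235294 = 2.621
Σt over all 7·7 pixels = 627619/6375 ≈ 98.4500392
V = pitch²·Σt = 1.82²·627619/6375 = 326.106

t(2,5)=2.621 V=326.106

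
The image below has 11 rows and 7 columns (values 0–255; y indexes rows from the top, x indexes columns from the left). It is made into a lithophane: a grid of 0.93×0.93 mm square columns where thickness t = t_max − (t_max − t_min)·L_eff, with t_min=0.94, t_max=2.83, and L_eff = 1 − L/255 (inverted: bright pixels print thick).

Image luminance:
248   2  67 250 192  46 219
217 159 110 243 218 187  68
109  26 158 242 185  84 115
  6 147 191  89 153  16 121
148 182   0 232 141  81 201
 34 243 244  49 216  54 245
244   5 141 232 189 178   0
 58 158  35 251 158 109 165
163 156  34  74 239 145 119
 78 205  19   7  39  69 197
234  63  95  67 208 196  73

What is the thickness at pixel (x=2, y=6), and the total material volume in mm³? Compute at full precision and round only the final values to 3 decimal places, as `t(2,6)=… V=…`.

t(2,6)=1.985 V=128.892

span = t_max - t_min = 2.83 - 0.94 = 1.890
L(2,6) = 141, L_eff = 1 - 141/255 = 0.447059 (inverted)
t(2,6) = 2.83 - 1.890·0.447059 = 1.985
Σt over all 11·7 pixels = 1266713/8500 ≈ 149.0250588
V = pitch²·Σt = 0.93²·1266713/8500 = 128.892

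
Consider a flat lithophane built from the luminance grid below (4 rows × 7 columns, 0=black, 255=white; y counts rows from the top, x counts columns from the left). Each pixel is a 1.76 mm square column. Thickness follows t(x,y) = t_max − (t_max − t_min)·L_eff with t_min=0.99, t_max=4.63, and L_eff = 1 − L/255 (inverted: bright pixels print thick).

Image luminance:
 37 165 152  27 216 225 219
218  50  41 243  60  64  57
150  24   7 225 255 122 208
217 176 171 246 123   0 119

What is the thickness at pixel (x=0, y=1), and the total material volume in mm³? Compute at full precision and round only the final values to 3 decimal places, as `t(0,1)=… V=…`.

span = t_max - t_min = 4.63 - 0.99 = 3.640
L(0,1) = 218, L_eff = 1 - 218/255 = 0.145098 (inverted)
t(0,1) = 4.63 - 3.640·0.145098 = 4.102
Σt over all 4·7 pixels = 524062/6375 ≈ 82.2058039
V = pitch²·Σt = 1.76²·524062/6375 = 254.641

t(0,1)=4.102 V=254.641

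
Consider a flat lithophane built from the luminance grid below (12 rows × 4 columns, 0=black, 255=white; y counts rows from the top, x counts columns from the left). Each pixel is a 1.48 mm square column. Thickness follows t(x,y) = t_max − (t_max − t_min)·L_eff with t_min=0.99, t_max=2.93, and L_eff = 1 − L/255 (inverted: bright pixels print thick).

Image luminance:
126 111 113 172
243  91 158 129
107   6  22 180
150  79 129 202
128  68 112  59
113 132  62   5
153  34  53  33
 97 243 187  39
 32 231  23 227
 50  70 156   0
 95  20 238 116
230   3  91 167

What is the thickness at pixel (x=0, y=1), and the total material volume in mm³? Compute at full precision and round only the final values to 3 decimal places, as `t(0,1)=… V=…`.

t(0,1)=2.839 V=192.158

span = t_max - t_min = 2.93 - 0.99 = 1.940
L(0,1) = 243, L_eff = 1 - 243/255 = 0.047059 (inverted)
t(0,1) = 2.93 - 1.940·0.047059 = 2.839
Σt over all 12·4 pixels = 44741/510 ≈ 87.7274510
V = pitch²·Σt = 1.48²·44741/510 = 192.158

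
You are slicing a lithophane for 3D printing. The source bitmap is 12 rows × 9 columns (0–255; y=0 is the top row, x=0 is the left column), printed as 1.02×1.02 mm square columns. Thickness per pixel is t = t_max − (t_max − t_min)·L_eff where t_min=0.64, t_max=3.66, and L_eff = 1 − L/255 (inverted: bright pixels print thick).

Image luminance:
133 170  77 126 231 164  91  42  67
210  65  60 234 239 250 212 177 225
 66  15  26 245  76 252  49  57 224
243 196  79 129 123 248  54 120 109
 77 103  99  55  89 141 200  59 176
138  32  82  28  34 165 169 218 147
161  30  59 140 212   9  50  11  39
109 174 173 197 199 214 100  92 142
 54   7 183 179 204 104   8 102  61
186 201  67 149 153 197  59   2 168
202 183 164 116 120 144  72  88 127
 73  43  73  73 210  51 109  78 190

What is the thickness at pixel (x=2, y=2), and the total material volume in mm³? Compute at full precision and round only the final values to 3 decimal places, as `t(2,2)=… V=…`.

span = t_max - t_min = 3.66 - 0.64 = 3.020
L(2,2) = 26, L_eff = 1 - 26/255 = 0.898039 (inverted)
t(2,2) = 3.66 - 3.020·0.898039 = 0.948
Σt over all 12·9 pixels = 968579/4250 ≈ 227.9009412
V = pitch²·Σt = 1.02²·968579/4250 = 237.108

t(2,2)=0.948 V=237.108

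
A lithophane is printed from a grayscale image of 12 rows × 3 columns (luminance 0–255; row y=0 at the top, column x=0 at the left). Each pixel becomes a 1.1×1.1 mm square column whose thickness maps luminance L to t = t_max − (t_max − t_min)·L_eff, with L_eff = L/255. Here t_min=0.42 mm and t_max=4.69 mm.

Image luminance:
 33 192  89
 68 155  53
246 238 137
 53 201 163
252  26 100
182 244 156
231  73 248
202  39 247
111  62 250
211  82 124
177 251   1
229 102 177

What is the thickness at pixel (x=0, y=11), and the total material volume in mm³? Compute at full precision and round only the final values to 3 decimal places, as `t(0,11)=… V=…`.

t(0,11)=0.855 V=94.783

span = t_max - t_min = 4.69 - 0.42 = 4.270
L(0,11) = 229, L_eff = 229/255 = 0.898039
t(0,11) = 4.69 - 4.270·0.898039 = 0.855
Σt over all 12·3 pixels = 399497/5100 ≈ 78.3327451
V = pitch²·Σt = 1.1²·399497/5100 = 94.783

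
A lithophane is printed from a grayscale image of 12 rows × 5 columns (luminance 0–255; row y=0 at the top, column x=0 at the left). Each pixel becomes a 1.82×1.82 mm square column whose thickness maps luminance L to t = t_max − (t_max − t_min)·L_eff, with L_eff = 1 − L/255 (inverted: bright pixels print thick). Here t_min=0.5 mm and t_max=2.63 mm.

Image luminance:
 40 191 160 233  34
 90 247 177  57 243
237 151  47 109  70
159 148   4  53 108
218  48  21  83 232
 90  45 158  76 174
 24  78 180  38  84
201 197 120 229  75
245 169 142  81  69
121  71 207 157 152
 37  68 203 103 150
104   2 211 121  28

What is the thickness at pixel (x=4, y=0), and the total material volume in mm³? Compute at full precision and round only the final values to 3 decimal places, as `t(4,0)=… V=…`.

t(4,0)=0.784 V=303.287

span = t_max - t_min = 2.63 - 0.5 = 2.130
L(4,0) = 34, L_eff = 1 - 34/255 = 0.866667 (inverted)
t(4,0) = 2.63 - 2.130·0.866667 = 0.784
Σt over all 12·5 pixels = 77827/850 ≈ 91.5611765
V = pitch²·Σt = 1.82²·77827/850 = 303.287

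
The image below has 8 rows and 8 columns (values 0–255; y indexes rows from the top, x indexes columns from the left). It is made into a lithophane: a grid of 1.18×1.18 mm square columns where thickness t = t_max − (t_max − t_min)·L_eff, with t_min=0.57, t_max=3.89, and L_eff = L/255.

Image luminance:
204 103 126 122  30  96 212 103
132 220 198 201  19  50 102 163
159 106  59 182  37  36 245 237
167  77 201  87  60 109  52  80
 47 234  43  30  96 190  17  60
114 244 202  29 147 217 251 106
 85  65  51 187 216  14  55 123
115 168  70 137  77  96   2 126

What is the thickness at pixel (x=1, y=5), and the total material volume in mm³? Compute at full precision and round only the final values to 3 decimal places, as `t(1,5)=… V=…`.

t(1,5)=0.713 V=209.075

span = t_max - t_min = 3.89 - 0.57 = 3.320
L(1,5) = 244, L_eff = 244/255 = 0.956863
t(1,5) = 3.89 - 3.320·0.956863 = 0.713
Σt over all 8·8 pixels = 957233/6375 ≈ 150.1541961
V = pitch²·Σt = 1.18²·957233/6375 = 209.075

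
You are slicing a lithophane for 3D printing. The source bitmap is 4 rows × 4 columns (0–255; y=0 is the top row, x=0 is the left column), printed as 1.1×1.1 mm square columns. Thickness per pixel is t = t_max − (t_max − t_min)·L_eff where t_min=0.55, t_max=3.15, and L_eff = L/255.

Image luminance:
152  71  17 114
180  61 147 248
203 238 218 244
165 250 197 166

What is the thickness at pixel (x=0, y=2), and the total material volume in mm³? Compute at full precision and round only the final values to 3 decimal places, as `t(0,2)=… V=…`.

span = t_max - t_min = 3.15 - 0.55 = 2.600
L(0,2) = 203, L_eff = 203/255 = 0.796078
t(0,2) = 3.15 - 2.600·0.796078 = 1.080
Σt over all 4·4 pixels = 29537/1275 ≈ 23.1662745
V = pitch²·Σt = 1.1²·29537/1275 = 28.031

t(0,2)=1.080 V=28.031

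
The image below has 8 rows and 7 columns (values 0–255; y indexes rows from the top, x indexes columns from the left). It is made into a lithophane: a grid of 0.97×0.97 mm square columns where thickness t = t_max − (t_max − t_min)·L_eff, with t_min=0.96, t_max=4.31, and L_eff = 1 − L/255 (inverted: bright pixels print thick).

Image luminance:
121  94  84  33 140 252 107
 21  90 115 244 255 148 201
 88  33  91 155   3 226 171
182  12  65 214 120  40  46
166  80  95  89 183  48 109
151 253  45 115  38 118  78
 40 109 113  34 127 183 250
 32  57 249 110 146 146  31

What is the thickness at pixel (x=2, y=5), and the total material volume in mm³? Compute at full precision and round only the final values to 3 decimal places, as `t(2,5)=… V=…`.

t(2,5)=1.551 V=131.497

span = t_max - t_min = 4.31 - 0.96 = 3.350
L(2,5) = 45, L_eff = 1 - 45/255 = 0.823529 (inverted)
t(2,5) = 4.31 - 3.350·0.823529 = 1.551
Σt over all 8·7 pixels = 118793/850 ≈ 139.7564706
V = pitch²·Σt = 0.97²·118793/850 = 131.497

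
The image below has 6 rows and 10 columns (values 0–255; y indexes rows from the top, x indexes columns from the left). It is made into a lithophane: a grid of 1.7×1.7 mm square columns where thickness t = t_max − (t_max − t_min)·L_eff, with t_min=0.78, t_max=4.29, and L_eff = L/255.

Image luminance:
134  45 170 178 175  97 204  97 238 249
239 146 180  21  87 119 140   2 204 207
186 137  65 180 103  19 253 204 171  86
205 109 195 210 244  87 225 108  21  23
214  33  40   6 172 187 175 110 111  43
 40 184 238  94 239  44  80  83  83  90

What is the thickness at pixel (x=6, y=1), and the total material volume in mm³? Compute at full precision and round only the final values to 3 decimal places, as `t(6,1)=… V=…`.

t(6,1)=2.363 V=424.492

span = t_max - t_min = 4.29 - 0.78 = 3.510
L(6,1) = 140, L_eff = 140/255 = 0.549020
t(6,1) = 4.29 - 3.510·0.549020 = 2.363
Σt over all 6·10 pixels = 1248507/8500 ≈ 146.8831765
V = pitch²·Σt = 1.7²·1248507/8500 = 424.492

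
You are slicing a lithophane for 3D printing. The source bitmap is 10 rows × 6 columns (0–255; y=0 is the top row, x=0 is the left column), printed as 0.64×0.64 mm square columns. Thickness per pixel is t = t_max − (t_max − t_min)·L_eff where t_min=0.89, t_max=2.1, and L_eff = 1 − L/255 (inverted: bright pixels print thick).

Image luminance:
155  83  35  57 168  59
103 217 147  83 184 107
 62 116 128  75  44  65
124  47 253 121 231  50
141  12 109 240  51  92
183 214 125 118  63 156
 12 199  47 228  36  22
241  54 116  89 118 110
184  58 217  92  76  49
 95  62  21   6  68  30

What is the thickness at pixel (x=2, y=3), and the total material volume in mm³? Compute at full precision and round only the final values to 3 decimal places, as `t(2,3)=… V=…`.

span = t_max - t_min = 2.1 - 0.89 = 1.210
L(2,3) = 253, L_eff = 1 - 253/255 = 0.007843 (inverted)
t(2,3) = 2.1 - 1.210·0.007843 = 2.091
Σt over all 10·6 pixels = 535477/6375 ≈ 83.9963922
V = pitch²·Σt = 0.64²·535477/6375 = 34.405

t(2,3)=2.091 V=34.405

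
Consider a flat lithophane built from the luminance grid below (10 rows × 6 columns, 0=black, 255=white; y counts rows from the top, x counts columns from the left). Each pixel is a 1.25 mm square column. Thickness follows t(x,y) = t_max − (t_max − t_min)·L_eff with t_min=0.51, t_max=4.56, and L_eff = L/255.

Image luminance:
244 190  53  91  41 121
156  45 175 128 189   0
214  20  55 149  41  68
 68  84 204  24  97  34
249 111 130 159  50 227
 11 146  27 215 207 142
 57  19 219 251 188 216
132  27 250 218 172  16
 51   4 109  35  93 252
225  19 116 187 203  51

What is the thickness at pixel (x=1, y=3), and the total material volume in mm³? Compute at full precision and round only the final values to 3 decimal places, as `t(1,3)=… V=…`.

t(1,3)=3.226 V=246.962

span = t_max - t_min = 4.56 - 0.51 = 4.050
L(1,3) = 84, L_eff = 84/255 = 0.329412
t(1,3) = 4.56 - 4.050·0.329412 = 3.226
Σt over all 10·6 pixels = 53739/340 ≈ 158.0558824
V = pitch²·Σt = 1.25²·53739/340 = 246.962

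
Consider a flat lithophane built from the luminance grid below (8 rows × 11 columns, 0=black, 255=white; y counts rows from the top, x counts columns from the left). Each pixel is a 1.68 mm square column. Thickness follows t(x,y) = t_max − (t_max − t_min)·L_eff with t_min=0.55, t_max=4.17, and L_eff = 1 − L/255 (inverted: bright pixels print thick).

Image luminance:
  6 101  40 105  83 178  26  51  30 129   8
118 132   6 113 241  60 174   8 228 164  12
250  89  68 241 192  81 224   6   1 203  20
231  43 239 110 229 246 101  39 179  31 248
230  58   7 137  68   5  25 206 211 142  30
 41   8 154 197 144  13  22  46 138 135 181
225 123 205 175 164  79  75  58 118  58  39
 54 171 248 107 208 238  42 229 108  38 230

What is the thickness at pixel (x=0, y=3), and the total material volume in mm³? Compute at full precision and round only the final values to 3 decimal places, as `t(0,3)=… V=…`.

span = t_max - t_min = 4.17 - 0.55 = 3.620
L(0,3) = 231, L_eff = 1 - 231/255 = 0.094118 (inverted)
t(0,3) = 4.17 - 3.620·0.094118 = 3.829
Σt over all 8·11 pixels = 1238347/6375 ≈ 194.2505098
V = pitch²·Σt = 1.68²·1238347/6375 = 548.253

t(0,3)=3.829 V=548.253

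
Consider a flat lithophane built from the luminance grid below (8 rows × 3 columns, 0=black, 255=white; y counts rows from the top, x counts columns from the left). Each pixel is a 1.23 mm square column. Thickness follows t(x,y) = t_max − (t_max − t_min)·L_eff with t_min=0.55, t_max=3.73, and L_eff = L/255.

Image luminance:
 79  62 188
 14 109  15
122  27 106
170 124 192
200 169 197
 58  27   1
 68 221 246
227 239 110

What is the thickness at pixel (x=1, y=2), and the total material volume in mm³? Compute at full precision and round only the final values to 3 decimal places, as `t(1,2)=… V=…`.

span = t_max - t_min = 3.73 - 0.55 = 3.180
L(1,2) = 27, L_eff = 27/255 = 0.105882
t(1,2) = 3.73 - 3.180·0.105882 = 3.393
Σt over all 8·3 pixels = 222997/4250 ≈ 52.4698824
V = pitch²·Σt = 1.23²·222997/4250 = 79.382

t(1,2)=3.393 V=79.382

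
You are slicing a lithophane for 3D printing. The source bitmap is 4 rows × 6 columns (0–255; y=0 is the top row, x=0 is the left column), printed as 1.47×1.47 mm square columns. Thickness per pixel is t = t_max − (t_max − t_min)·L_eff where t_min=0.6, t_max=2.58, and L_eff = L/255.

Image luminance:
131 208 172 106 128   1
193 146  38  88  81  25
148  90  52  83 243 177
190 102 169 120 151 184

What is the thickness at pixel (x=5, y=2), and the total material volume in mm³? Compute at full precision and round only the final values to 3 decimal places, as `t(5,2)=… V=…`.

t(5,2)=1.206 V=83.030

span = t_max - t_min = 2.58 - 0.6 = 1.980
L(5,2) = 177, L_eff = 177/255 = 0.694118
t(5,2) = 2.58 - 1.980·0.694118 = 1.206
Σt over all 4·6 pixels = 38.424
V = pitch²·Σt = 1.47²·38.424 = 83.030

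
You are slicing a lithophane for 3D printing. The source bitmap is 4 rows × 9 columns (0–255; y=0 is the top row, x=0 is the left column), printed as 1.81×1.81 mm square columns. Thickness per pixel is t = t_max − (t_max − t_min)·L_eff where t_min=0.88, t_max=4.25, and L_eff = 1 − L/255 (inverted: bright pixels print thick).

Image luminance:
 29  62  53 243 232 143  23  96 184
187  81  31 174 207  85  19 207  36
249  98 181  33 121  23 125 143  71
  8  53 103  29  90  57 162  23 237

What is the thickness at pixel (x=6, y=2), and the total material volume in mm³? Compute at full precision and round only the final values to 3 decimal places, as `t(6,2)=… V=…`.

t(6,2)=2.532 V=272.554

span = t_max - t_min = 4.25 - 0.88 = 3.370
L(6,2) = 125, L_eff = 1 - 125/255 = 0.509804 (inverted)
t(6,2) = 4.25 - 3.370·0.509804 = 2.532
Σt over all 4·9 pixels = 1060733/12750 ≈ 83.1947451
V = pitch²·Σt = 1.81²·1060733/12750 = 272.554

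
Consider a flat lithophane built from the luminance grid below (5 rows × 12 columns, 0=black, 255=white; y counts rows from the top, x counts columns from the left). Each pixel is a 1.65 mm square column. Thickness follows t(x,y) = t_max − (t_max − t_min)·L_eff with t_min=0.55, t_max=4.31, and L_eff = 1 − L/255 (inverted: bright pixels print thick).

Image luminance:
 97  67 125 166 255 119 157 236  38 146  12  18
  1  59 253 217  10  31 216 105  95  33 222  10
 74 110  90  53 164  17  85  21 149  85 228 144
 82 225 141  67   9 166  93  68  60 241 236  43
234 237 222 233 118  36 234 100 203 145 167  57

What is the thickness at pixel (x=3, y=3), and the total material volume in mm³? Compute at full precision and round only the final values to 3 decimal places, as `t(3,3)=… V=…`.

t(3,3)=1.538 V=383.894

span = t_max - t_min = 4.31 - 0.55 = 3.760
L(3,3) = 67, L_eff = 1 - 67/255 = 0.737255 (inverted)
t(3,3) = 4.31 - 3.760·0.737255 = 1.538
Σt over all 5·12 pixels = 35957/255 ≈ 141.0078431
V = pitch²·Σt = 1.65²·35957/255 = 383.894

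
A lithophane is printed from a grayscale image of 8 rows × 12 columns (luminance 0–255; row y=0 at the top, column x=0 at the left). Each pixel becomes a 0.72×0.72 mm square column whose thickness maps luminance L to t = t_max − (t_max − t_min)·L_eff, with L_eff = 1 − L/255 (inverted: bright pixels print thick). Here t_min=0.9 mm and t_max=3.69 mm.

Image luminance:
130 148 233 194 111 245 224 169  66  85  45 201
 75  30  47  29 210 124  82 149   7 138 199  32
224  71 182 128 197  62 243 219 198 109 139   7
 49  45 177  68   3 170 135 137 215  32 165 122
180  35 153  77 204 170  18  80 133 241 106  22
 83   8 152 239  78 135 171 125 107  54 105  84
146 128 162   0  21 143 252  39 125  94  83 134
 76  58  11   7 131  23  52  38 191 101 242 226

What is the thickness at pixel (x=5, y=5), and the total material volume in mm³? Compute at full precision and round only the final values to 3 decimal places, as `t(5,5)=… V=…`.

t(5,5)=2.377 V=108.956

span = t_max - t_min = 3.69 - 0.9 = 2.790
L(5,5) = 135, L_eff = 1 - 135/255 = 0.470588 (inverted)
t(5,5) = 3.69 - 2.790·0.470588 = 2.377
Σt over all 8·12 pixels = 1786509/8500 ≈ 210.1775294
V = pitch²·Σt = 0.72²·1786509/8500 = 108.956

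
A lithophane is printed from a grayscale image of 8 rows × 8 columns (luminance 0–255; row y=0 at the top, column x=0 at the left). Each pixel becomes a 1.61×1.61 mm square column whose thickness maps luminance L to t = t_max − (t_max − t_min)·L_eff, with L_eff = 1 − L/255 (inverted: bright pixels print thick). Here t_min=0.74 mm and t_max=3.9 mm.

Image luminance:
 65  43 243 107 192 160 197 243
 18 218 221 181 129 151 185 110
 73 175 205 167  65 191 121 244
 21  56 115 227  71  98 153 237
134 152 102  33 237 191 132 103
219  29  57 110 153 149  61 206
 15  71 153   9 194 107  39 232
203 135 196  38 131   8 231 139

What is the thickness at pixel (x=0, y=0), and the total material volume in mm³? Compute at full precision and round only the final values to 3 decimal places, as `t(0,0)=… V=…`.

t(0,0)=1.545 V=400.647

span = t_max - t_min = 3.9 - 0.74 = 3.160
L(0,0) = 65, L_eff = 1 - 65/255 = 0.745098 (inverted)
t(0,0) = 3.9 - 3.160·0.745098 = 1.545
Σt over all 8·8 pixels = 985349/6375 ≈ 154.5645490
V = pitch²·Σt = 1.61²·985349/6375 = 400.647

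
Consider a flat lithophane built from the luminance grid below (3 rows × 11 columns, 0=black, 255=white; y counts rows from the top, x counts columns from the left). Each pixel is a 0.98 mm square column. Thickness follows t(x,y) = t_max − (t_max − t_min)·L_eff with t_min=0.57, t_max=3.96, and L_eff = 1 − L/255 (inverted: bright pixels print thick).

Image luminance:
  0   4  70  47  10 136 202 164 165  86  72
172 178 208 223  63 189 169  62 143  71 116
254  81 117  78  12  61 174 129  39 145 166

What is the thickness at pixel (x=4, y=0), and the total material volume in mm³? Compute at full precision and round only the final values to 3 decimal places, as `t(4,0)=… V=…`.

span = t_max - t_min = 3.96 - 0.57 = 3.390
L(4,0) = 10, L_eff = 1 - 10/255 = 0.960784 (inverted)
t(4,0) = 3.96 - 3.390·0.960784 = 0.703
Σt over all 3·11 pixels = 589963/8500 ≈ 69.4074118
V = pitch²·Σt = 0.98²·589963/8500 = 66.659

t(4,0)=0.703 V=66.659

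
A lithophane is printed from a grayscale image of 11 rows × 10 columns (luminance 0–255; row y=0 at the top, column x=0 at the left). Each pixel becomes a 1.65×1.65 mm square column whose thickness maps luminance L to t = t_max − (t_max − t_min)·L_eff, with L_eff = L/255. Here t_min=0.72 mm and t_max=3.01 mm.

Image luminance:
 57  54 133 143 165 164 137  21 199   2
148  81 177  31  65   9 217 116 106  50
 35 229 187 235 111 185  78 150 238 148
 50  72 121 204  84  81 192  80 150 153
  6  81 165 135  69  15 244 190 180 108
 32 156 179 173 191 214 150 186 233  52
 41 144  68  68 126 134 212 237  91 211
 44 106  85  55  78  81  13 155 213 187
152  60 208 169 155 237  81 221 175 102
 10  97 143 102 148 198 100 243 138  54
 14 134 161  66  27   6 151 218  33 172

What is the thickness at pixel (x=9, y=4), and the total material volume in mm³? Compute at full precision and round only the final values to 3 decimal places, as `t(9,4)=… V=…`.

span = t_max - t_min = 3.01 - 0.72 = 2.290
L(9,4) = 108, L_eff = 108/255 = 0.423529
t(9,4) = 3.01 - 2.290·0.423529 = 2.040
Σt over all 11·10 pixels = 5296361/25500 ≈ 207.7004314
V = pitch²·Σt = 1.65²·5296361/25500 = 565.464

t(9,4)=2.040 V=565.464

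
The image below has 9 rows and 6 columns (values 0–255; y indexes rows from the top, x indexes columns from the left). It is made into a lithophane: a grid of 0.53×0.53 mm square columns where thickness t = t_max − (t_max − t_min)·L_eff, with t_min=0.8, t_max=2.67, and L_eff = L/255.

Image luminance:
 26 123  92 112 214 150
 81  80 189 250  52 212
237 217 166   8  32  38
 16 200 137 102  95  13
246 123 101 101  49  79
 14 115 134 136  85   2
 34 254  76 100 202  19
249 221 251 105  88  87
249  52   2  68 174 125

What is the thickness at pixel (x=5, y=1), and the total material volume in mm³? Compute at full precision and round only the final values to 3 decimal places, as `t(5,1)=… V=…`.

span = t_max - t_min = 2.67 - 0.8 = 1.870
L(5,1) = 212, L_eff = 212/255 = 0.831373
t(5,1) = 2.67 - 1.870·0.831373 = 1.115
Σt over all 9·6 pixels = 146057/1500 ≈ 97.3713333
V = pitch²·Σt = 0.53²·146057/1500 = 27.352

t(5,1)=1.115 V=27.352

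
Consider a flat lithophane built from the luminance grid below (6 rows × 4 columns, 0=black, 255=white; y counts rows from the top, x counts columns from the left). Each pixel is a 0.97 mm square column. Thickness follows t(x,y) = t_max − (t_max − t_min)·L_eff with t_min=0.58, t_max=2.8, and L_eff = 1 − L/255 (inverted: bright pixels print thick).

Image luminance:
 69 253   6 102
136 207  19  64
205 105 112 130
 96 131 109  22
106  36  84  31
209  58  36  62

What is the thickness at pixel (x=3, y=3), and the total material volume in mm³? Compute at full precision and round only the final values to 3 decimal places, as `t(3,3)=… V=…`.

span = t_max - t_min = 2.8 - 0.58 = 2.220
L(3,3) = 22, L_eff = 1 - 22/255 = 0.913725 (inverted)
t(3,3) = 2.8 - 2.220·0.913725 = 0.772
Σt over all 6·4 pixels = 73758/2125 ≈ 34.7096471
V = pitch²·Σt = 0.97²·73758/2125 = 32.658

t(3,3)=0.772 V=32.658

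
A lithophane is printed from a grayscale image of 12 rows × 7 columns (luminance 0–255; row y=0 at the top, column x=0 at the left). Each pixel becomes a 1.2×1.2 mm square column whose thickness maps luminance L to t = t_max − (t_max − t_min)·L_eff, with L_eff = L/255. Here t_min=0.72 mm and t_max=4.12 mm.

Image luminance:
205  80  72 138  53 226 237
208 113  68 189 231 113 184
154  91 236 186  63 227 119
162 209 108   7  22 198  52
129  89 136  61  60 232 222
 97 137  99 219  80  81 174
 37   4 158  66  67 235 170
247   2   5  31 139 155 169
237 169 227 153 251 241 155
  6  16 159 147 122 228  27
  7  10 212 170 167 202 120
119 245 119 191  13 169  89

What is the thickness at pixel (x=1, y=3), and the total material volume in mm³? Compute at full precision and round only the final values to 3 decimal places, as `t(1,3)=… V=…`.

span = t_max - t_min = 4.12 - 0.72 = 3.400
L(1,3) = 209, L_eff = 209/255 = 0.819608
t(1,3) = 4.12 - 3.400·0.819608 = 1.333
Σt over all 12·7 pixels = 196.44
V = pitch²·Σt = 1.2²·196.44 = 282.874

t(1,3)=1.333 V=282.874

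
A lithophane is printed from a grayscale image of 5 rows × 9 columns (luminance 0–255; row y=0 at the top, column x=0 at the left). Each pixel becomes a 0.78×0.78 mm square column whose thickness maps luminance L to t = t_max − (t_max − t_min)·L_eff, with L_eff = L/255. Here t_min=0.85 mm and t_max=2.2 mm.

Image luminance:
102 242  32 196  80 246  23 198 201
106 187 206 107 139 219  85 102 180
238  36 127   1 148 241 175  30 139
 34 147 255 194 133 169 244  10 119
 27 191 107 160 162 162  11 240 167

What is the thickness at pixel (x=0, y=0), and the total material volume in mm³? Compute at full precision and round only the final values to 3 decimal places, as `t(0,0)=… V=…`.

span = t_max - t_min = 2.2 - 0.85 = 1.350
L(0,0) = 102, L_eff = 102/255 = 0.400000
t(0,0) = 2.2 - 1.350·0.400000 = 1.660
Σt over all 5·9 pixels = 55719/850 ≈ 65.5517647
V = pitch²·Σt = 0.78²·55719/850 = 39.882

t(0,0)=1.660 V=39.882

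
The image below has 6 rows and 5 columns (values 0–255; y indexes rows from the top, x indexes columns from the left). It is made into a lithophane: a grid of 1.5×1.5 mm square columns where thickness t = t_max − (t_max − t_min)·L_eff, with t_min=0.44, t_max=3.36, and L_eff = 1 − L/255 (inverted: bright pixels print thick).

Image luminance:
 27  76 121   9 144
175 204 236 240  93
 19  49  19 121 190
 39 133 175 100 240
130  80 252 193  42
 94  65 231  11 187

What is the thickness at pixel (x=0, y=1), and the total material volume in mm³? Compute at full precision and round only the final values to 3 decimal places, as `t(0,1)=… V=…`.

span = t_max - t_min = 3.36 - 0.44 = 2.920
L(0,1) = 175, L_eff = 1 - 175/255 = 0.313725 (inverted)
t(0,1) = 3.36 - 2.920·0.313725 = 2.444
Σt over all 6·5 pixels = 70777/1275 ≈ 55.5113725
V = pitch²·Σt = 1.5²·70777/1275 = 124.901

t(0,1)=2.444 V=124.901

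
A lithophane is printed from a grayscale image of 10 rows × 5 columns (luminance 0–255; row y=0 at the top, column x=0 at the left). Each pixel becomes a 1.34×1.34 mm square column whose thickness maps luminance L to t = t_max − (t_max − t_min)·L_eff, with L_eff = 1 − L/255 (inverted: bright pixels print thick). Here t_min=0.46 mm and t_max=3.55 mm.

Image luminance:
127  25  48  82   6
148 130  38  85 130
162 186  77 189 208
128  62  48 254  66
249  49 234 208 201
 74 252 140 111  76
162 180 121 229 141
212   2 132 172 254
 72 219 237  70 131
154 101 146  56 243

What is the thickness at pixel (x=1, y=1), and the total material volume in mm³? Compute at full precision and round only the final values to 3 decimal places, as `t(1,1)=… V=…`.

span = t_max - t_min = 3.55 - 0.46 = 3.090
L(1,1) = 130, L_eff = 1 - 130/255 = 0.490196 (inverted)
t(1,1) = 3.55 - 3.090·0.490196 = 2.035
Σt over all 10·5 pixels = 898681/8500 ≈ 105.7271765
V = pitch²·Σt = 1.34²·898681/8500 = 189.844

t(1,1)=2.035 V=189.844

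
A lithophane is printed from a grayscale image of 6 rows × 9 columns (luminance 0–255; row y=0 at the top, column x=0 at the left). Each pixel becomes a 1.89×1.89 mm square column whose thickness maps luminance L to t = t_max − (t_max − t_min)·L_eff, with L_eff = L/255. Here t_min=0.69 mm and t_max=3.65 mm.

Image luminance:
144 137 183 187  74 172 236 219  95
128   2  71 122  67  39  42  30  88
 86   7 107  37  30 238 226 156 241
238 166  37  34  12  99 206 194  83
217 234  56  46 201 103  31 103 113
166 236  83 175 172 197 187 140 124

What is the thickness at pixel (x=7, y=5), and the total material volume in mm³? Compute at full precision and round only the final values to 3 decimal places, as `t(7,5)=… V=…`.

t(7,5)=2.025 V=421.398

span = t_max - t_min = 3.65 - 0.69 = 2.960
L(7,5) = 140, L_eff = 140/255 = 0.549020
t(7,5) = 3.65 - 2.960·0.549020 = 2.025
Σt over all 6·9 pixels = 88477/750 ≈ 117.9693333
V = pitch²·Σt = 1.89²·88477/750 = 421.398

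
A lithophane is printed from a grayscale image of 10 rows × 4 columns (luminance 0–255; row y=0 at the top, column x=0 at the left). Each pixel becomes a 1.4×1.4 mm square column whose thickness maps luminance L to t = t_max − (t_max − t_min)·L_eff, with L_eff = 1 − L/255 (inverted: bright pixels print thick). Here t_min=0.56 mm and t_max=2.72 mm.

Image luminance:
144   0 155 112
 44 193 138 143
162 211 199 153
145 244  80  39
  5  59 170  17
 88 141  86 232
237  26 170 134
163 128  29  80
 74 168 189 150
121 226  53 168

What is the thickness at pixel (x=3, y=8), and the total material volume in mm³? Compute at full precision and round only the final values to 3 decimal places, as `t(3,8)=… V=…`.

span = t_max - t_min = 2.72 - 0.56 = 2.160
L(3,8) = 150, L_eff = 1 - 150/255 = 0.411765 (inverted)
t(3,8) = 2.72 - 2.160·0.411765 = 1.831
Σt over all 10·4 pixels = 138968/2125 ≈ 65.3967059
V = pitch²·Σt = 1.4²·138968/2125 = 128.178

t(3,8)=1.831 V=128.178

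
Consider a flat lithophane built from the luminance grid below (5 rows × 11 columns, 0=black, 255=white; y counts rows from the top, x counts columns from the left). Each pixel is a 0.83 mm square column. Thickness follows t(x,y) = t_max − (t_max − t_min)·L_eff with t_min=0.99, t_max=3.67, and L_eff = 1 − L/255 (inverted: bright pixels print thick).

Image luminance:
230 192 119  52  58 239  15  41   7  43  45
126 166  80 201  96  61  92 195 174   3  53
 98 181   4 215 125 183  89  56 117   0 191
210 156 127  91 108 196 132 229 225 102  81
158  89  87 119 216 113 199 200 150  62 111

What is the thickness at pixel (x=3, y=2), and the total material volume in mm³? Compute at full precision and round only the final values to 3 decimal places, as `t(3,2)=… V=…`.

t(3,2)=3.250 V=86.078

span = t_max - t_min = 3.67 - 0.99 = 2.680
L(3,2) = 215, L_eff = 1 - 215/255 = 0.156863 (inverted)
t(3,2) = 3.67 - 2.680·0.156863 = 3.250
Σt over all 5·11 pixels = 1062073/8500 ≈ 124.9497647
V = pitch²·Σt = 0.83²·1062073/8500 = 86.078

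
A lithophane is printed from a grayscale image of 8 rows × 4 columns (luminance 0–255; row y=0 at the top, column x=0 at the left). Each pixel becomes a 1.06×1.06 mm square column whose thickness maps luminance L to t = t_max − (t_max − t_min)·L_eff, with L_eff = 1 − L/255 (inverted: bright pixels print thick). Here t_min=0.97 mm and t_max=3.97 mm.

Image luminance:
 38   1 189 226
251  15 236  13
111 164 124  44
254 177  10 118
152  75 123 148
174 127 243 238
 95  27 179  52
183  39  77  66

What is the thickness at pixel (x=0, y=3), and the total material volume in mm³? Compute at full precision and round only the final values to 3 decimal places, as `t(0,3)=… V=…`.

t(0,3)=3.958 V=87.342

span = t_max - t_min = 3.97 - 0.97 = 3.000
L(0,3) = 254, L_eff = 1 - 254/255 = 0.003922 (inverted)
t(0,3) = 3.97 - 3.000·0.003922 = 3.958
Σt over all 8·4 pixels = 33037/425 ≈ 77.7341176
V = pitch²·Σt = 1.06²·33037/425 = 87.342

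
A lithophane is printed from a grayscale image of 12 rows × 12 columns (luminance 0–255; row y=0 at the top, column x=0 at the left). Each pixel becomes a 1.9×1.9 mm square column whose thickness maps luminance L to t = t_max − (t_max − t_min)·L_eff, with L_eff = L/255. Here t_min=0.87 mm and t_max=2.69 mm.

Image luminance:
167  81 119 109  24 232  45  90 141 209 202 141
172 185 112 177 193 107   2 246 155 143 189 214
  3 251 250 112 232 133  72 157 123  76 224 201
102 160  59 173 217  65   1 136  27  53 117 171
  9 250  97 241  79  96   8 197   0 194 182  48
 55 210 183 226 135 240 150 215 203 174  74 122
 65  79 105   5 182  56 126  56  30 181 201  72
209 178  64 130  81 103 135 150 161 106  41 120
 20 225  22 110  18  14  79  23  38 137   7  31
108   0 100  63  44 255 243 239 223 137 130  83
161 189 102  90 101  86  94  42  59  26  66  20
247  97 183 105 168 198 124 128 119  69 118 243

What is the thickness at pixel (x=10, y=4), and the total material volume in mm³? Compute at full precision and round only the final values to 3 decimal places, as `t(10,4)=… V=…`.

t(10,4)=1.391 V=940.311

span = t_max - t_min = 2.69 - 0.87 = 1.820
L(10,4) = 182, L_eff = 182/255 = 0.713725
t(10,4) = 2.69 - 1.820·0.713725 = 1.391
Σt over all 12·12 pixels = 553507/2125 ≈ 260.4738824
V = pitch²·Σt = 1.9²·553507/2125 = 940.311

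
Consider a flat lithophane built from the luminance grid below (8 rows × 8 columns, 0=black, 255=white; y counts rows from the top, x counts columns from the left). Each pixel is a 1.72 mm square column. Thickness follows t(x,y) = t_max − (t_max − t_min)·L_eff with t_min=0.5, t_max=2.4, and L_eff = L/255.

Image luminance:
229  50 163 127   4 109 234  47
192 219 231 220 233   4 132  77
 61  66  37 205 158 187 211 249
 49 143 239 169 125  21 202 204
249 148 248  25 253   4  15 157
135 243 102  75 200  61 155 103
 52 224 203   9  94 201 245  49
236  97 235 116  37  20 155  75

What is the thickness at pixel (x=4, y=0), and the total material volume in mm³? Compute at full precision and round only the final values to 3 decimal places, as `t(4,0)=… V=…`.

span = t_max - t_min = 2.4 - 0.5 = 1.900
L(4,0) = 4, L_eff = 4/255 = 0.015686
t(4,0) = 2.4 - 1.900·0.015686 = 2.370
Σt over all 8·8 pixels = 112069/1275 ≈ 87.8972549
V = pitch²·Σt = 1.72²·112069/1275 = 260.035

t(4,0)=2.370 V=260.035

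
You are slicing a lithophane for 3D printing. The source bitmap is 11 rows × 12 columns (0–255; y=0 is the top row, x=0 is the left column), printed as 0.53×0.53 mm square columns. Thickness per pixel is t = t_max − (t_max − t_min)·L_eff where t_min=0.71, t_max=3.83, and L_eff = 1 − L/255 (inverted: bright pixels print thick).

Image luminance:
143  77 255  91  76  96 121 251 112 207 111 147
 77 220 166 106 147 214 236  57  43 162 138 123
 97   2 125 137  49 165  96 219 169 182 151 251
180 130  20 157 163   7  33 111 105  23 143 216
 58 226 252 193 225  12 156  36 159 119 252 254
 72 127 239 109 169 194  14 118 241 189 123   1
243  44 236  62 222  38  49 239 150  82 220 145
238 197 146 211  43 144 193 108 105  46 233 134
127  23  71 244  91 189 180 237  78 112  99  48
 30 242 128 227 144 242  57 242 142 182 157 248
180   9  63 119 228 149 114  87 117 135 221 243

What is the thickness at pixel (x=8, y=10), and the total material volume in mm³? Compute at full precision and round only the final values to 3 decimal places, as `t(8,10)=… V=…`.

span = t_max - t_min = 3.83 - 0.71 = 3.120
L(8,10) = 117, L_eff = 1 - 117/255 = 0.541176 (inverted)
t(8,10) = 3.83 - 3.120·0.541176 = 2.142
Σt over all 11·12 pixels = 682183/2125 ≈ 321.0272941
V = pitch²·Σt = 0.53²·682183/2125 = 90.177

t(8,10)=2.142 V=90.177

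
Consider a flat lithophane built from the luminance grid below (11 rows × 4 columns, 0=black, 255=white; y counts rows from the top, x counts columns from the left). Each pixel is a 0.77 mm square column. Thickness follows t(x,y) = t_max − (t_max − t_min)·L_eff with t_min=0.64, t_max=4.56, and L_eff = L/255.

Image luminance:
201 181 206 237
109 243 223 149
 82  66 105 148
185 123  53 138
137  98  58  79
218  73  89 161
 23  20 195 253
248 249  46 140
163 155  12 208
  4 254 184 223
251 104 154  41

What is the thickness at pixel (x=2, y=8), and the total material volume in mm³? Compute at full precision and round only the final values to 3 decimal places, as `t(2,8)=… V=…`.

span = t_max - t_min = 4.56 - 0.64 = 3.920
L(2,8) = 12, L_eff = 12/255 = 0.047059
t(2,8) = 4.56 - 3.920·0.047059 = 4.376
Σt over all 11·4 pixels = 662758/6375 ≈ 103.9620392
V = pitch²·Σt = 0.77²·662758/6375 = 61.639

t(2,8)=4.376 V=61.639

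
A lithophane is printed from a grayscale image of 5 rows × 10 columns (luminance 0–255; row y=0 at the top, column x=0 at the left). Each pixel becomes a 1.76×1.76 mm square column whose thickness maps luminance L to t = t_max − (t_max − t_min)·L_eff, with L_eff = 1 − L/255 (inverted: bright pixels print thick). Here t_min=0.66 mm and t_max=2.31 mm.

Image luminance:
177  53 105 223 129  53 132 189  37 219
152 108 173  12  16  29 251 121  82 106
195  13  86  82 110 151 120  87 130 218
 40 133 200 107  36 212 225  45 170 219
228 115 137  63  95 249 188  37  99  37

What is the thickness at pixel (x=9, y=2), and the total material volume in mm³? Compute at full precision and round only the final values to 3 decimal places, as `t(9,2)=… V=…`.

span = t_max - t_min = 2.31 - 0.66 = 1.650
L(9,2) = 218, L_eff = 1 - 218/255 = 0.145098 (inverted)
t(9,2) = 2.31 - 1.650·0.145098 = 2.071
Σt over all 5·10 pixels = 62117/850 ≈ 73.0788235
V = pitch²·Σt = 1.76²·62117/850 = 226.369

t(9,2)=2.071 V=226.369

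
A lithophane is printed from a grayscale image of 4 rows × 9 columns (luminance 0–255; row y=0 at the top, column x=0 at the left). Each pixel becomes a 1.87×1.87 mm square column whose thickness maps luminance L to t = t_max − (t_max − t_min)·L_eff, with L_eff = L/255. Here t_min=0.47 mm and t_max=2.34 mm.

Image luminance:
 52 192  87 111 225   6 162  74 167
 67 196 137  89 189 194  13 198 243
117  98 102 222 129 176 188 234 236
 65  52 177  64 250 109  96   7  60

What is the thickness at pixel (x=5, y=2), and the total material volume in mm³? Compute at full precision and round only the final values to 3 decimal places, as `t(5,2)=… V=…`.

span = t_max - t_min = 2.34 - 0.47 = 1.870
L(5,2) = 176, L_eff = 176/255 = 0.690196
t(5,2) = 2.34 - 1.870·0.690196 = 1.049
Σt over all 4·9 pixels = 18434/375 ≈ 49.1573333
V = pitch²·Σt = 1.87²·18434/375 = 171.898

t(5,2)=1.049 V=171.898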